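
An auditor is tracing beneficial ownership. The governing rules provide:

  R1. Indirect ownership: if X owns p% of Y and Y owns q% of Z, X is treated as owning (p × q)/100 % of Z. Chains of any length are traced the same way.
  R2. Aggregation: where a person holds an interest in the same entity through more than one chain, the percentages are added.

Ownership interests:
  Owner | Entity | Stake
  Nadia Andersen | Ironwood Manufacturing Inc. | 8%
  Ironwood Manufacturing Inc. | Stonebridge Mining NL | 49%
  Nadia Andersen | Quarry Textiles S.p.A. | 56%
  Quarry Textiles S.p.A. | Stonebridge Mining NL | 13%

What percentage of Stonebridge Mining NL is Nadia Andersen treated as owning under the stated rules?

11.2%

Chain via Ironwood Manufacturing Inc. (R1): 8% × 49% = 3.92% of Stonebridge Mining NL.
Chain via Quarry Textiles S.p.A. (R1): 56% × 13% = 7.28% of Stonebridge Mining NL.
Aggregating (R2): 3.92% + 7.28% = 11.2%.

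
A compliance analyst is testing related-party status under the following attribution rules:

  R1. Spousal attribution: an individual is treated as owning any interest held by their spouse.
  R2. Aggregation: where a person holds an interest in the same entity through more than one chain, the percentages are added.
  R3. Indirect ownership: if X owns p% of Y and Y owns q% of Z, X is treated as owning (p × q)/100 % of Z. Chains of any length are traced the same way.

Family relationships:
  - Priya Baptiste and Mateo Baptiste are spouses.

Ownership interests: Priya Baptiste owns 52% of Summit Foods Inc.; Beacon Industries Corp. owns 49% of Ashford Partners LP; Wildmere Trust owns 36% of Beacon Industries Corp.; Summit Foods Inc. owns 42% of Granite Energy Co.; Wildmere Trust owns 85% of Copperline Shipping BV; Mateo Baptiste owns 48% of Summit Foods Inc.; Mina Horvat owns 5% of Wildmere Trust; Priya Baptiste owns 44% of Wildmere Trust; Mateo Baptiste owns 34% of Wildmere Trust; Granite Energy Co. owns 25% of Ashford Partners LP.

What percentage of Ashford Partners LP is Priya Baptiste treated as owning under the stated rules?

By spousal attribution (R1), Priya Baptiste is treated as also owning Mateo Baptiste's interest in Summit Foods Inc, giving 52% + 48% = 100%.
By spousal attribution (R1), Priya Baptiste is treated as also owning Mateo Baptiste's interest in Wildmere Trust, giving 44% + 34% = 78%.
Chain via Summit Foods Inc. → Granite Energy Co. (R3): 100% × 42% × 25% = 10.5% of Ashford Partners LP.
Chain via Wildmere Trust → Beacon Industries Corp. (R3): 78% × 36% × 49% = 13.7592% of Ashford Partners LP.
Aggregating (R2): 10.5% + 13.7592% = 24.2592%.

24.2592%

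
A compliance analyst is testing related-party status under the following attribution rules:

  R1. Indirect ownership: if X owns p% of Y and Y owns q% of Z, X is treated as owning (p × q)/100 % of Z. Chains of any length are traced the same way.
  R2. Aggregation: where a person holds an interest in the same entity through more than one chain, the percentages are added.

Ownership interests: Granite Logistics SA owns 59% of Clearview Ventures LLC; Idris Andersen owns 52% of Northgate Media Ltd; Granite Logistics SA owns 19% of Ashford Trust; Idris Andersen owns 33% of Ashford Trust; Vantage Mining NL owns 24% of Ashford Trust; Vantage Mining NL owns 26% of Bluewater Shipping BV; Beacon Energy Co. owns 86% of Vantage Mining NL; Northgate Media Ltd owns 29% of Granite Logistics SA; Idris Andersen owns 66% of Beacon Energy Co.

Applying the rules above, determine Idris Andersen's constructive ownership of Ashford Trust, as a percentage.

49.4876%

Chain via Beacon Energy Co. → Vantage Mining NL (R1): 66% × 86% × 24% = 13.6224% of Ashford Trust.
Chain via Northgate Media Ltd → Granite Logistics SA (R1): 52% × 29% × 19% = 2.8652% of Ashford Trust.
Direct interest in Ashford Trust: 33%.
Aggregating (R2): 13.6224% + 2.8652% + 33% = 49.4876%.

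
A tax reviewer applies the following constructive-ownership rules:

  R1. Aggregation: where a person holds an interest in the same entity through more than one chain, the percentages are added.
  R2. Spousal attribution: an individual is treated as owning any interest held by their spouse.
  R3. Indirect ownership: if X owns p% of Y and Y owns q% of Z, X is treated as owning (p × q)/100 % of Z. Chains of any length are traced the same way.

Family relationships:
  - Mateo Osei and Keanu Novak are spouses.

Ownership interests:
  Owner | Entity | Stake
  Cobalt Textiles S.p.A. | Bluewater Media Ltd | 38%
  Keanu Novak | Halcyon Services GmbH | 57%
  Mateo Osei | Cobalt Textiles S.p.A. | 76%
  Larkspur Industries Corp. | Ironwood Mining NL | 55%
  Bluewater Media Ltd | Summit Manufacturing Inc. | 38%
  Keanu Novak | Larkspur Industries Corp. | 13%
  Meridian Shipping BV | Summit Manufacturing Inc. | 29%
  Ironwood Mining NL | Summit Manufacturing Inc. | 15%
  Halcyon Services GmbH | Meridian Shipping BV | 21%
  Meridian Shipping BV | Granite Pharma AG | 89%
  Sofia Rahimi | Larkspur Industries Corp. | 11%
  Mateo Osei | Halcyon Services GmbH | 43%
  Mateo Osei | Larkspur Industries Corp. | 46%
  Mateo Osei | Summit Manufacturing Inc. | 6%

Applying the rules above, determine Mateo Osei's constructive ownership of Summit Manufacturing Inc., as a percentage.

27.9319%

By spousal attribution (R2), Mateo Osei is treated as also owning Keanu Novak's interest in Larkspur Industries Corp, giving 46% + 13% = 59%.
By spousal attribution (R2), Mateo Osei is treated as also owning Keanu Novak's interest in Halcyon Services GmbH, giving 43% + 57% = 100%.
Chain via Larkspur Industries Corp. → Ironwood Mining NL (R3): 59% × 55% × 15% = 4.8675% of Summit Manufacturing Inc.
Chain via Halcyon Services GmbH → Meridian Shipping BV (R3): 100% × 21% × 29% = 6.09% of Summit Manufacturing Inc.
Chain via Cobalt Textiles S.p.A. → Bluewater Media Ltd (R3): 76% × 38% × 38% = 10.9744% of Summit Manufacturing Inc.
Direct interest in Summit Manufacturing Inc: 6%.
Aggregating (R1): 4.8675% + 6.09% + 10.9744% + 6% = 27.9319%.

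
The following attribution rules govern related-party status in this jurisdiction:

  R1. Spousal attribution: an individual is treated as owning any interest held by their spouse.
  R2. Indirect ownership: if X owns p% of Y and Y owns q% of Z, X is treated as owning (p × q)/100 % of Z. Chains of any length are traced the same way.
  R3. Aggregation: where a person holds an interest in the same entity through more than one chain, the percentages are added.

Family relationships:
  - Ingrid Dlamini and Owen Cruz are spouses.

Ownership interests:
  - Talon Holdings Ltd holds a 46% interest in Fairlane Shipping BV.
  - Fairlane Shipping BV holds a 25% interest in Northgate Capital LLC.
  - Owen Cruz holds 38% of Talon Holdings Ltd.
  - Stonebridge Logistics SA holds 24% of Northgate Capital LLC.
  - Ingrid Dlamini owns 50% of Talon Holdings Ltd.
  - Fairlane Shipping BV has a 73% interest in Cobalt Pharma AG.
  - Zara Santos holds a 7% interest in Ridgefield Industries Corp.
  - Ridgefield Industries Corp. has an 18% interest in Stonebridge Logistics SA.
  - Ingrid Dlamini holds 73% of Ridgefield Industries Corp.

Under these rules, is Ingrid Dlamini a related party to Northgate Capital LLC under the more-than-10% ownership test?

By spousal attribution (R1), Ingrid Dlamini is treated as also owning Owen Cruz's interest in Talon Holdings Ltd, giving 50% + 38% = 88%.
Chain via Ridgefield Industries Corp. → Stonebridge Logistics SA (R2): 73% × 18% × 24% = 3.1536% of Northgate Capital LLC.
Chain via Talon Holdings Ltd → Fairlane Shipping BV (R2): 88% × 46% × 25% = 10.12% of Northgate Capital LLC.
Aggregating (R3): 3.1536% + 10.12% = 13.2736%.
13.2736% exceeds the 10% threshold, so Ingrid is a related party to Northgate Capital LLC.

Yes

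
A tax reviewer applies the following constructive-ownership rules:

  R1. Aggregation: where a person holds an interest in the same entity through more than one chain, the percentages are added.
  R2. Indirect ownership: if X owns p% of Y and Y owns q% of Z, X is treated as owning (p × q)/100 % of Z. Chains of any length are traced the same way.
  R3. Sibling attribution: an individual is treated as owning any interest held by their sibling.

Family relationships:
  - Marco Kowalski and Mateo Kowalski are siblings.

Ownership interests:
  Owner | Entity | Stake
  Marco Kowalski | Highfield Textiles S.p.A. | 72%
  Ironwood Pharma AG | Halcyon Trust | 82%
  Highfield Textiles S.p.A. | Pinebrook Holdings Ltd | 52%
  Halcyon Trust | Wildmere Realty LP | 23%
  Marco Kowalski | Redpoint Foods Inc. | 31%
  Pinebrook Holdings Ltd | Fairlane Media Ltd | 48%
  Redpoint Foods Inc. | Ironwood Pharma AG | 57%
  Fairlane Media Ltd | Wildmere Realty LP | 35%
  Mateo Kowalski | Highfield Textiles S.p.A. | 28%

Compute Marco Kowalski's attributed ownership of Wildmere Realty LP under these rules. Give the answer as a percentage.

12.068562%

By sibling attribution (R3), Marco Kowalski is treated as also owning Mateo Kowalski's interest in Highfield Textiles S.p.A, giving 72% + 28% = 100%.
Chain via Redpoint Foods Inc. → Ironwood Pharma AG → Halcyon Trust (R2): 31% × 57% × 82% × 23% = 3.332562% of Wildmere Realty LP.
Chain via Highfield Textiles S.p.A. → Pinebrook Holdings Ltd → Fairlane Media Ltd (R2): 100% × 52% × 48% × 35% = 8.736% of Wildmere Realty LP.
Aggregating (R1): 3.332562% + 8.736% = 12.068562%.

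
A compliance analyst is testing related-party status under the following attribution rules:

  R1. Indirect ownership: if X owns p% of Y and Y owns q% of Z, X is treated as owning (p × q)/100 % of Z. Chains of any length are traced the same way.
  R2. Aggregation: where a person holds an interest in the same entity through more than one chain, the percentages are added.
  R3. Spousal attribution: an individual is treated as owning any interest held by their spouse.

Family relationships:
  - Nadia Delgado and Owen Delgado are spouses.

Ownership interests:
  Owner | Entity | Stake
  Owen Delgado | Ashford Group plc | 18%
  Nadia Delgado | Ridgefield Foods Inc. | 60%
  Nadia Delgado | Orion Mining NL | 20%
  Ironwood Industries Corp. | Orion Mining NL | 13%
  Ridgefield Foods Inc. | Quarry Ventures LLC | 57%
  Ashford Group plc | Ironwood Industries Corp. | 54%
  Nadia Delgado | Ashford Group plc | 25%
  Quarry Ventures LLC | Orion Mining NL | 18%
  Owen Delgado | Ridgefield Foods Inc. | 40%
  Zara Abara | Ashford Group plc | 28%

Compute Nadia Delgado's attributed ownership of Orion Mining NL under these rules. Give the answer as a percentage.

By spousal attribution (R3), Nadia Delgado is treated as also owning Owen Delgado's interest in Ashford Group plc, giving 25% + 18% = 43%.
By spousal attribution (R3), Nadia Delgado is treated as also owning Owen Delgado's interest in Ridgefield Foods Inc, giving 60% + 40% = 100%.
Chain via Ashford Group plc → Ironwood Industries Corp. (R1): 43% × 54% × 13% = 3.0186% of Orion Mining NL.
Chain via Ridgefield Foods Inc. → Quarry Ventures LLC (R1): 100% × 57% × 18% = 10.26% of Orion Mining NL.
Direct interest in Orion Mining NL: 20%.
Aggregating (R2): 3.0186% + 10.26% + 20% = 33.2786%.

33.2786%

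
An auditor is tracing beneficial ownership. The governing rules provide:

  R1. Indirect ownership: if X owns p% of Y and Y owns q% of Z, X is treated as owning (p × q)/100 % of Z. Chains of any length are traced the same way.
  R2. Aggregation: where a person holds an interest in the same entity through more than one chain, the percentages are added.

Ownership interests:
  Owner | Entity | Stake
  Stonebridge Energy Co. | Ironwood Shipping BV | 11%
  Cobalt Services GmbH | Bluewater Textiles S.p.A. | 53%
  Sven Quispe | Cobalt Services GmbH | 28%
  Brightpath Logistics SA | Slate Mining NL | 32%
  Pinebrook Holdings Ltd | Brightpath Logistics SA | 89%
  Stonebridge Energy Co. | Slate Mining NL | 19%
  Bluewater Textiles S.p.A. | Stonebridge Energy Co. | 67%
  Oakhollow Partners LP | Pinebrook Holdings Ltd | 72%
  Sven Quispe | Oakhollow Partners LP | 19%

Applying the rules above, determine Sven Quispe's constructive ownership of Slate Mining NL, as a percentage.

Chain via Cobalt Services GmbH → Bluewater Textiles S.p.A. → Stonebridge Energy Co. (R1): 28% × 53% × 67% × 19% = 1.889132% of Slate Mining NL.
Chain via Oakhollow Partners LP → Pinebrook Holdings Ltd → Brightpath Logistics SA (R1): 19% × 72% × 89% × 32% = 3.896064% of Slate Mining NL.
Aggregating (R2): 1.889132% + 3.896064% = 5.785196%.

5.785196%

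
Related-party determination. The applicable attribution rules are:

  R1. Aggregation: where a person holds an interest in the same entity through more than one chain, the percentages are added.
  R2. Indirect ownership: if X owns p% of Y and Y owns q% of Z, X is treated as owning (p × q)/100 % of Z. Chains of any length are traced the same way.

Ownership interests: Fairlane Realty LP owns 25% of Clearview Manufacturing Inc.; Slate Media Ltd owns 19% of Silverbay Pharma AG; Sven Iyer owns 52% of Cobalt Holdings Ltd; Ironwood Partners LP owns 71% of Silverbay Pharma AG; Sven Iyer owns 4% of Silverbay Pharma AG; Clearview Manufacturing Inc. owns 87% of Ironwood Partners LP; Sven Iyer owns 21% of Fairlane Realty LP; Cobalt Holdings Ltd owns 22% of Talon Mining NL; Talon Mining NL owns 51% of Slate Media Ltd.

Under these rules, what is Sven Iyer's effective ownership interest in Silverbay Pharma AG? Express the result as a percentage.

8.351461%

Chain via Fairlane Realty LP → Clearview Manufacturing Inc. → Ironwood Partners LP (R2): 21% × 25% × 87% × 71% = 3.242925% of Silverbay Pharma AG.
Chain via Cobalt Holdings Ltd → Talon Mining NL → Slate Media Ltd (R2): 52% × 22% × 51% × 19% = 1.108536% of Silverbay Pharma AG.
Direct interest in Silverbay Pharma AG: 4%.
Aggregating (R1): 3.242925% + 1.108536% + 4% = 8.351461%.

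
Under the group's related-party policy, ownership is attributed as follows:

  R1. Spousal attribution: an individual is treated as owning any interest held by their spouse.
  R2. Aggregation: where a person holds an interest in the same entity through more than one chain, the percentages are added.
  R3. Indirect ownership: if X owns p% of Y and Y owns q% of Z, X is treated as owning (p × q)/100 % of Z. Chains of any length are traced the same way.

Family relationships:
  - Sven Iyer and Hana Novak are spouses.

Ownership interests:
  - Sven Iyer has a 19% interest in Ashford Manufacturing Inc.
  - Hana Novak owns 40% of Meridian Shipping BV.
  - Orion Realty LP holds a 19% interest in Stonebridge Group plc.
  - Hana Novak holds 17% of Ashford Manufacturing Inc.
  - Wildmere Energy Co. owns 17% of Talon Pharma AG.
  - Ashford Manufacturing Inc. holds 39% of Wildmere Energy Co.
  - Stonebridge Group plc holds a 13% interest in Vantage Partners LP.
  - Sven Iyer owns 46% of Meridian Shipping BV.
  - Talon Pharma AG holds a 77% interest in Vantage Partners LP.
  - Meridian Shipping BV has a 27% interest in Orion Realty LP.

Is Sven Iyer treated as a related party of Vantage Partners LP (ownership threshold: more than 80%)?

By spousal attribution (R1), Sven Iyer is treated as also owning Hana Novak's interest in Meridian Shipping BV, giving 46% + 40% = 86%.
By spousal attribution (R1), Sven Iyer is treated as also owning Hana Novak's interest in Ashford Manufacturing Inc, giving 19% + 17% = 36%.
Chain via Meridian Shipping BV → Orion Realty LP → Stonebridge Group plc (R3): 86% × 27% × 19% × 13% = 0.573534% of Vantage Partners LP.
Chain via Ashford Manufacturing Inc. → Wildmere Energy Co. → Talon Pharma AG (R3): 36% × 39% × 17% × 77% = 1.837836% of Vantage Partners LP.
Aggregating (R2): 0.573534% + 1.837836% = 2.41137%.
2.41137% does not exceed the 80% threshold, so Sven is not a related party to Vantage Partners LP.

No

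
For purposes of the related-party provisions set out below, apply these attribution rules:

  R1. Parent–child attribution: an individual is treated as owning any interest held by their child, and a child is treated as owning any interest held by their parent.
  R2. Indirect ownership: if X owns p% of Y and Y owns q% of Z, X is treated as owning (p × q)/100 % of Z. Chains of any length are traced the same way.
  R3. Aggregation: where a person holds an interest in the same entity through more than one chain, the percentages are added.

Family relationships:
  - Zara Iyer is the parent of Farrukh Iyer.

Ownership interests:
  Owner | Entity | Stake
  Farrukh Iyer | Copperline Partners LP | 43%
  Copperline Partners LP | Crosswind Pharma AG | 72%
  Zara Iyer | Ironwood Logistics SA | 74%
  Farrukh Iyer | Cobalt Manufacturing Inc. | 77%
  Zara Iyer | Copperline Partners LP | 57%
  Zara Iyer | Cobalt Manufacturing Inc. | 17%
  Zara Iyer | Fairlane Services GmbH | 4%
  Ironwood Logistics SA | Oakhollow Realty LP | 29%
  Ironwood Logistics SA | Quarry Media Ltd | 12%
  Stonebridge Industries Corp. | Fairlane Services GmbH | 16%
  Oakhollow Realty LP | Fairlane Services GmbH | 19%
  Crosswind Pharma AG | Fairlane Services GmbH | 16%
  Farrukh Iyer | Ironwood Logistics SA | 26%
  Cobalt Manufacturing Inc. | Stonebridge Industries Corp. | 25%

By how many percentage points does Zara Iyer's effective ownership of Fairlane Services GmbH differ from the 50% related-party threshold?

By parent–child attribution (R1), Zara Iyer is treated as also owning Farrukh Iyer's interest in Copperline Partners LP, giving 57% + 43% = 100%.
By parent–child attribution (R1), Zara Iyer is treated as also owning Farrukh Iyer's interest in Cobalt Manufacturing Inc, giving 17% + 77% = 94%.
By parent–child attribution (R1), Zara Iyer is treated as also owning Farrukh Iyer's interest in Ironwood Logistics SA, giving 74% + 26% = 100%.
Chain via Copperline Partners LP → Crosswind Pharma AG (R2): 100% × 72% × 16% = 11.52% of Fairlane Services GmbH.
Chain via Cobalt Manufacturing Inc. → Stonebridge Industries Corp. (R2): 94% × 25% × 16% = 3.76% of Fairlane Services GmbH.
Chain via Ironwood Logistics SA → Oakhollow Realty LP (R2): 100% × 29% × 19% = 5.51% of Fairlane Services GmbH.
Direct interest in Fairlane Services GmbH: 4%.
Aggregating (R3): 11.52% + 3.76% + 5.51% + 4% = 24.79%.
24.79% falls short of the 50% threshold by 25.21 percentage points.

25.21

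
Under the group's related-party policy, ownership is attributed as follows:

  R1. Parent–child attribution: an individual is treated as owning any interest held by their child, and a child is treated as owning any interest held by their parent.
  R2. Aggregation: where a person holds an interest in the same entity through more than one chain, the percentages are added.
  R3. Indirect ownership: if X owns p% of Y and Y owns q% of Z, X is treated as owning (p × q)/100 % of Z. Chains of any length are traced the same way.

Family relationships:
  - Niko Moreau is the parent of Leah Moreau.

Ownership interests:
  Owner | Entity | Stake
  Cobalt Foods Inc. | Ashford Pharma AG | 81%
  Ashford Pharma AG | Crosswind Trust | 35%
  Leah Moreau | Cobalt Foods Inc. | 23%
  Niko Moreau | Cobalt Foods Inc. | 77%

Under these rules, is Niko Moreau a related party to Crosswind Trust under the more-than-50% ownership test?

No

By parent–child attribution (R1), Niko Moreau is treated as also owning Leah Moreau's interest in Cobalt Foods Inc, giving 77% + 23% = 100%.
Chain via Cobalt Foods Inc. → Ashford Pharma AG (R3): 100% × 81% × 35% = 28.35% of Crosswind Trust.
28.35% does not exceed the 50% threshold, so Niko is not a related party to Crosswind Trust.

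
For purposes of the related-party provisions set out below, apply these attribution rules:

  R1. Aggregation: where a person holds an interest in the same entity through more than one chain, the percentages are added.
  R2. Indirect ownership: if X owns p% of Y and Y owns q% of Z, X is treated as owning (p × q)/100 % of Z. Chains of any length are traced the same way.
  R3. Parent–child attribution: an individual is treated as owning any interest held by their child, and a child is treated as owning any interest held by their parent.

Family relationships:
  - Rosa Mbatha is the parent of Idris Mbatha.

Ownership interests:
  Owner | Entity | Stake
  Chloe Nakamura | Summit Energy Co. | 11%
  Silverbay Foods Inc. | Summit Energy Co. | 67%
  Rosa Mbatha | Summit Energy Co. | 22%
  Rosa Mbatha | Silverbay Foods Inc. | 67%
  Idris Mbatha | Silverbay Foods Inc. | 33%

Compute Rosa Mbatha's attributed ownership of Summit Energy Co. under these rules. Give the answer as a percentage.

89%

By parent–child attribution (R3), Rosa Mbatha is treated as also owning Idris Mbatha's interest in Silverbay Foods Inc, giving 67% + 33% = 100%.
Chain via Silverbay Foods Inc. (R2): 100% × 67% = 67% of Summit Energy Co.
Direct interest in Summit Energy Co: 22%.
Aggregating (R1): 67% + 22% = 89%.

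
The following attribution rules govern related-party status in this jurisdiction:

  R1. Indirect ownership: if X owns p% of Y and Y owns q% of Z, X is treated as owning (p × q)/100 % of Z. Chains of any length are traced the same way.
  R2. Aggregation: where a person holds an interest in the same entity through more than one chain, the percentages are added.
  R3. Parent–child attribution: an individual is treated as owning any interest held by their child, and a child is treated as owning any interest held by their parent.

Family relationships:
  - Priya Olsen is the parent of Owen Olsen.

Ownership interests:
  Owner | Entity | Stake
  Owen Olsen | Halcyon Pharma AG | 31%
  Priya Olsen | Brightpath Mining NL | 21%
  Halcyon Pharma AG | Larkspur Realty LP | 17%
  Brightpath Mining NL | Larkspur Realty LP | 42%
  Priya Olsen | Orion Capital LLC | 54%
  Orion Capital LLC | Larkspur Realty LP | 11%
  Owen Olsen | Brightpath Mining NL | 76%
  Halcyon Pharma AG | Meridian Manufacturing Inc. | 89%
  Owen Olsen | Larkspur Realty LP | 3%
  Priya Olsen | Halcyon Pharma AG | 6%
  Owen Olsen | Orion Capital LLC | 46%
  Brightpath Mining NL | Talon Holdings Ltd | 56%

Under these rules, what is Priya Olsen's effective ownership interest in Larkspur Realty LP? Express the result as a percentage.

By parent–child attribution (R3), Priya Olsen is treated as also owning Owen Olsen's interest in Brightpath Mining NL, giving 21% + 76% = 97%.
By parent–child attribution (R3), Priya Olsen is treated as also owning Owen Olsen's interest in Halcyon Pharma AG, giving 6% + 31% = 37%.
By parent–child attribution (R3), Priya Olsen is treated as also owning Owen Olsen's interest in Orion Capital LLC, giving 54% + 46% = 100%.
By parent–child attribution (R3), Priya Olsen is treated as owning Owen Olsen's 3% interest in Larkspur Realty LP.
Chain via Brightpath Mining NL (R1): 97% × 42% = 40.74% of Larkspur Realty LP.
Chain via Halcyon Pharma AG (R1): 37% × 17% = 6.29% of Larkspur Realty LP.
Chain via Orion Capital LLC (R1): 100% × 11% = 11% of Larkspur Realty LP.
Direct interest in Larkspur Realty LP: 3%.
Aggregating (R2): 40.74% + 6.29% + 11% + 3% = 61.03%.

61.03%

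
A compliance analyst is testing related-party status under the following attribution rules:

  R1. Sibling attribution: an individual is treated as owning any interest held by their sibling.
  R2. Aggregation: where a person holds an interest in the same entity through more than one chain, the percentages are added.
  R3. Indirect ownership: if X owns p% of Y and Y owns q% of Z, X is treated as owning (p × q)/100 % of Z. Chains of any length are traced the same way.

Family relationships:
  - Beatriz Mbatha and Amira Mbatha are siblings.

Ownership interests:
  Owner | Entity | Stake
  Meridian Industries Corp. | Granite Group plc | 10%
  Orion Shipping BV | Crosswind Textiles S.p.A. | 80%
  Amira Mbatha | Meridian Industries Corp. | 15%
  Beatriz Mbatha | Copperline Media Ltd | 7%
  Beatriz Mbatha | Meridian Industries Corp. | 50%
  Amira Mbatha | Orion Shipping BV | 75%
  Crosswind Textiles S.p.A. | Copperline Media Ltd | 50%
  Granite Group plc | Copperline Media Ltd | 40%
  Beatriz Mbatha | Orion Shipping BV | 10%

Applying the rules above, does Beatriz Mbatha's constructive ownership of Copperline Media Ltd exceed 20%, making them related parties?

Yes

By sibling attribution (R1), Beatriz Mbatha is treated as also owning Amira Mbatha's interest in Meridian Industries Corp, giving 50% + 15% = 65%.
By sibling attribution (R1), Beatriz Mbatha is treated as also owning Amira Mbatha's interest in Orion Shipping BV, giving 10% + 75% = 85%.
Chain via Meridian Industries Corp. → Granite Group plc (R3): 65% × 10% × 40% = 2.6% of Copperline Media Ltd.
Chain via Orion Shipping BV → Crosswind Textiles S.p.A. (R3): 85% × 80% × 50% = 34% of Copperline Media Ltd.
Direct interest in Copperline Media Ltd: 7%.
Aggregating (R2): 2.6% + 34% + 7% = 43.6%.
43.6% exceeds the 20% threshold, so Beatriz is a related party to Copperline Media Ltd.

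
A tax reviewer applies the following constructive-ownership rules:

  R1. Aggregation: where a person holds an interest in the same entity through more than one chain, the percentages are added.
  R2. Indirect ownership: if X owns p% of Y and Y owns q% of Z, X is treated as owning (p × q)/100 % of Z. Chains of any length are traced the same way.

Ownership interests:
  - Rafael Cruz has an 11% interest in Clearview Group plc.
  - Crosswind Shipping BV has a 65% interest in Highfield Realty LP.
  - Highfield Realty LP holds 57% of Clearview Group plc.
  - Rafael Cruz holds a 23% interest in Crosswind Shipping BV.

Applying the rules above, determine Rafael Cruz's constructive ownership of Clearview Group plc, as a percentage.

19.5215%

Chain via Crosswind Shipping BV → Highfield Realty LP (R2): 23% × 65% × 57% = 8.5215% of Clearview Group plc.
Direct interest in Clearview Group plc: 11%.
Aggregating (R1): 8.5215% + 11% = 19.5215%.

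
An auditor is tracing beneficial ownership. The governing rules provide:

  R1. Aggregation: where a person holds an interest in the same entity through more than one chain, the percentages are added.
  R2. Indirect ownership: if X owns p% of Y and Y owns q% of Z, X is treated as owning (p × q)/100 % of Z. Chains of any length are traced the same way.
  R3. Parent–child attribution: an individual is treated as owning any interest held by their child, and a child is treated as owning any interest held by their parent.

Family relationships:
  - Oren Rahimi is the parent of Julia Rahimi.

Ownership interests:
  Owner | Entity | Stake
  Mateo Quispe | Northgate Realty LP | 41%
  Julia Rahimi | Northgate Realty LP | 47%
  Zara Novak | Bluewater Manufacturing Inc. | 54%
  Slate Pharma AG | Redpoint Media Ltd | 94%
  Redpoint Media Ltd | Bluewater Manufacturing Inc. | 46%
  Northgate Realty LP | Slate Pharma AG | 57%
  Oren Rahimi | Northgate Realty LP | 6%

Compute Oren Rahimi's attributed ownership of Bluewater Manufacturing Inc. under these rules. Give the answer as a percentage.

By parent–child attribution (R3), Oren Rahimi is treated as also owning Julia Rahimi's interest in Northgate Realty LP, giving 6% + 47% = 53%.
Chain via Northgate Realty LP → Slate Pharma AG → Redpoint Media Ltd (R2): 53% × 57% × 94% × 46% = 13.062804% of Bluewater Manufacturing Inc.

13.062804%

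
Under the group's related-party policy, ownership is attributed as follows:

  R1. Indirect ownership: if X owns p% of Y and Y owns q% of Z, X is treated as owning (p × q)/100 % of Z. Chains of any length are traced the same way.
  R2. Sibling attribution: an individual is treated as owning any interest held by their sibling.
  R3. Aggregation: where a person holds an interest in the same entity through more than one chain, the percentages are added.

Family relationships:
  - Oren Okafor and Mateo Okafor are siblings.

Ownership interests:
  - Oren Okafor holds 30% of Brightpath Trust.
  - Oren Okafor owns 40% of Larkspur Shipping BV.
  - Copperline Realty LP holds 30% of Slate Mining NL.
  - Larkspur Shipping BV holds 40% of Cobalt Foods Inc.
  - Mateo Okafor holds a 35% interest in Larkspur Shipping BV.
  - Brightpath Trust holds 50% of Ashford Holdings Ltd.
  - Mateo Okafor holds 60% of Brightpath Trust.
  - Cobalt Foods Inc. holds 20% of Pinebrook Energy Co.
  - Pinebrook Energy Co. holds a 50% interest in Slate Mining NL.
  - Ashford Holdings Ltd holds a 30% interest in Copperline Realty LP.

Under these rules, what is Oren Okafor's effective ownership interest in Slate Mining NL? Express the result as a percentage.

7.05%

By sibling attribution (R2), Oren Okafor is treated as also owning Mateo Okafor's interest in Brightpath Trust, giving 30% + 60% = 90%.
By sibling attribution (R2), Oren Okafor is treated as also owning Mateo Okafor's interest in Larkspur Shipping BV, giving 40% + 35% = 75%.
Chain via Brightpath Trust → Ashford Holdings Ltd → Copperline Realty LP (R1): 90% × 50% × 30% × 30% = 4.05% of Slate Mining NL.
Chain via Larkspur Shipping BV → Cobalt Foods Inc. → Pinebrook Energy Co. (R1): 75% × 40% × 20% × 50% = 3% of Slate Mining NL.
Aggregating (R3): 4.05% + 3% = 7.05%.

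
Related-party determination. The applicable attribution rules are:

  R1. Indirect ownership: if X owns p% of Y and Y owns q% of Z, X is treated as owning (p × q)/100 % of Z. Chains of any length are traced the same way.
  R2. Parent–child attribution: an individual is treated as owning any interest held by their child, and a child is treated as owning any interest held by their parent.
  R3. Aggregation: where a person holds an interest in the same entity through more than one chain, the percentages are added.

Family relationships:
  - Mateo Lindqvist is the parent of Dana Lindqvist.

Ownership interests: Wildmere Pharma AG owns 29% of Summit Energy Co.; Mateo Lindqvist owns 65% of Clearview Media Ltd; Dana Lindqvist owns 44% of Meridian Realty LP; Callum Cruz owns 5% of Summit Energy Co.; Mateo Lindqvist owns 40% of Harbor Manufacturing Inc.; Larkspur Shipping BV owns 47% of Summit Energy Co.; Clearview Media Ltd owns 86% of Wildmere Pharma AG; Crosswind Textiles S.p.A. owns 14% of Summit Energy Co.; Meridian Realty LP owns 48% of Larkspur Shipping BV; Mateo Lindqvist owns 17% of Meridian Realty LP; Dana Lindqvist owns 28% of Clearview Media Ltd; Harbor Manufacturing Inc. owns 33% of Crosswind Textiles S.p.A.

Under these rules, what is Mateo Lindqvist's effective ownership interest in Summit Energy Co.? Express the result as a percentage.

38.8038%

By parent–child attribution (R2), Mateo Lindqvist is treated as also owning Dana Lindqvist's interest in Clearview Media Ltd, giving 65% + 28% = 93%.
By parent–child attribution (R2), Mateo Lindqvist is treated as also owning Dana Lindqvist's interest in Meridian Realty LP, giving 17% + 44% = 61%.
Chain via Clearview Media Ltd → Wildmere Pharma AG (R1): 93% × 86% × 29% = 23.1942% of Summit Energy Co.
Chain via Harbor Manufacturing Inc. → Crosswind Textiles S.p.A. (R1): 40% × 33% × 14% = 1.848% of Summit Energy Co.
Chain via Meridian Realty LP → Larkspur Shipping BV (R1): 61% × 48% × 47% = 13.7616% of Summit Energy Co.
Aggregating (R3): 23.1942% + 1.848% + 13.7616% = 38.8038%.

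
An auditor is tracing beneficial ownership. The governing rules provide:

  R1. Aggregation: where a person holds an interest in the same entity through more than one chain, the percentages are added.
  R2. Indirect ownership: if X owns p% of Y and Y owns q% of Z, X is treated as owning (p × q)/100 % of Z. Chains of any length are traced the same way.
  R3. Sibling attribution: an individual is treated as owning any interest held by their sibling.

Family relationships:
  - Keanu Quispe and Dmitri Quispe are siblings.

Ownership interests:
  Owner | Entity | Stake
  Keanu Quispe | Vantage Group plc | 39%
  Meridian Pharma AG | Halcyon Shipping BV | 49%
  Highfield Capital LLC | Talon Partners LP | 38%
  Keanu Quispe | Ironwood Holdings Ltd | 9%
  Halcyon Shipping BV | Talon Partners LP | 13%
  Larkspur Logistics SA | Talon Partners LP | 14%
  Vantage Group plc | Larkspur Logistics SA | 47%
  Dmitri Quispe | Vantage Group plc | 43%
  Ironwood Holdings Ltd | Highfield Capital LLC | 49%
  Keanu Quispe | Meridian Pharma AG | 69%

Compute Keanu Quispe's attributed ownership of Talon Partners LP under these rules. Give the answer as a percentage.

11.4667%

By sibling attribution (R3), Keanu Quispe is treated as also owning Dmitri Quispe's interest in Vantage Group plc, giving 39% + 43% = 82%.
Chain via Meridian Pharma AG → Halcyon Shipping BV (R2): 69% × 49% × 13% = 4.3953% of Talon Partners LP.
Chain via Vantage Group plc → Larkspur Logistics SA (R2): 82% × 47% × 14% = 5.3956% of Talon Partners LP.
Chain via Ironwood Holdings Ltd → Highfield Capital LLC (R2): 9% × 49% × 38% = 1.6758% of Talon Partners LP.
Aggregating (R1): 4.3953% + 5.3956% + 1.6758% = 11.4667%.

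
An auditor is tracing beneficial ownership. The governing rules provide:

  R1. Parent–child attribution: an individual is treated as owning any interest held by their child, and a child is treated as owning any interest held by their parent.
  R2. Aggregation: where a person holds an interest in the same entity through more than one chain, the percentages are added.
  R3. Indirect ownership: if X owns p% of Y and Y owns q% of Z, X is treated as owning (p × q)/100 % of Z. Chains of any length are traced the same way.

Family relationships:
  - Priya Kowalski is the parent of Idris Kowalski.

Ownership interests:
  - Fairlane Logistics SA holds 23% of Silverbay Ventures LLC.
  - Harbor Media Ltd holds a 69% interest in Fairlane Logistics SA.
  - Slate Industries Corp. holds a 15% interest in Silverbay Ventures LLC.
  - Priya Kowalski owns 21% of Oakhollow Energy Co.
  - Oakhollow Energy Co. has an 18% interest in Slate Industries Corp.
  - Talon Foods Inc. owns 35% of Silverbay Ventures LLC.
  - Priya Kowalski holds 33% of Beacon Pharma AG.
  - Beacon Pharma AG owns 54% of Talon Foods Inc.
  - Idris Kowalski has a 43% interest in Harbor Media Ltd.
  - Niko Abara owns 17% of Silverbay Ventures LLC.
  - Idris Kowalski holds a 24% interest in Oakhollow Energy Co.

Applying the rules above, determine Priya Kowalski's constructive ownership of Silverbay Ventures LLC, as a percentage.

14.2761%

By parent–child attribution (R1), Priya Kowalski is treated as also owning Idris Kowalski's interest in Oakhollow Energy Co, giving 21% + 24% = 45%.
By parent–child attribution (R1), Priya Kowalski is treated as owning Idris Kowalski's 43% interest in Harbor Media Ltd.
Chain via Beacon Pharma AG → Talon Foods Inc. (R3): 33% × 54% × 35% = 6.237% of Silverbay Ventures LLC.
Chain via Oakhollow Energy Co. → Slate Industries Corp. (R3): 45% × 18% × 15% = 1.215% of Silverbay Ventures LLC.
Chain via Harbor Media Ltd → Fairlane Logistics SA (R3): 43% × 69% × 23% = 6.8241% of Silverbay Ventures LLC.
Aggregating (R2): 6.237% + 1.215% + 6.8241% = 14.2761%.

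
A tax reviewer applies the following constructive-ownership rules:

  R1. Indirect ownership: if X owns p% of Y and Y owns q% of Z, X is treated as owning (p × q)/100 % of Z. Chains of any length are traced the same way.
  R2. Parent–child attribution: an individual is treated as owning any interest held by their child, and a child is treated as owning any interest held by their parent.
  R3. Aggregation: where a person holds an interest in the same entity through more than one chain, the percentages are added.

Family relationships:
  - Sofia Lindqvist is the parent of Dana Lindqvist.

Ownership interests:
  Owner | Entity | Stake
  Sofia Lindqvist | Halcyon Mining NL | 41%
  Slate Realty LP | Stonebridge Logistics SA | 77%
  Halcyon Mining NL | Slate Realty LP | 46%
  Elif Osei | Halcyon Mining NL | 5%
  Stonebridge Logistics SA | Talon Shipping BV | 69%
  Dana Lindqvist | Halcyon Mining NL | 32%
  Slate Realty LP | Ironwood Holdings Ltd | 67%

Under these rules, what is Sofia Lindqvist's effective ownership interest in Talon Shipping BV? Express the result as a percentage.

By parent–child attribution (R2), Sofia Lindqvist is treated as also owning Dana Lindqvist's interest in Halcyon Mining NL, giving 41% + 32% = 73%.
Chain via Halcyon Mining NL → Slate Realty LP → Stonebridge Logistics SA (R1): 73% × 46% × 77% × 69% = 17.841054% of Talon Shipping BV.

17.841054%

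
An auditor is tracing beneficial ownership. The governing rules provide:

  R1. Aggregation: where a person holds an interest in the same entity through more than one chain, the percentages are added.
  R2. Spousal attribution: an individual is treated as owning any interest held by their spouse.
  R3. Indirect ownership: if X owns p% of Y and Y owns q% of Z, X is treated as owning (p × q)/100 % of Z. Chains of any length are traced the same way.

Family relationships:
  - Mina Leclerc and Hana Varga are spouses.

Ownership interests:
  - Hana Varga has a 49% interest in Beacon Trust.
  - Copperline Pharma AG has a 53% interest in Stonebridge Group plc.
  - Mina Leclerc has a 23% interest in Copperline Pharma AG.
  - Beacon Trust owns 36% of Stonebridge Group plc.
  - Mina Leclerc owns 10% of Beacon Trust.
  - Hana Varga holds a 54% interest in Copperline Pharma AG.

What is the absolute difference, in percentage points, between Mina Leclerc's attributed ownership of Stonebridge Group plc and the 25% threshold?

37.05

By spousal attribution (R2), Mina Leclerc is treated as also owning Hana Varga's interest in Beacon Trust, giving 10% + 49% = 59%.
By spousal attribution (R2), Mina Leclerc is treated as also owning Hana Varga's interest in Copperline Pharma AG, giving 23% + 54% = 77%.
Chain via Beacon Trust (R3): 59% × 36% = 21.24% of Stonebridge Group plc.
Chain via Copperline Pharma AG (R3): 77% × 53% = 40.81% of Stonebridge Group plc.
Aggregating (R1): 21.24% + 40.81% = 62.05%.
62.05% exceeds the 25% threshold by 37.05 percentage points.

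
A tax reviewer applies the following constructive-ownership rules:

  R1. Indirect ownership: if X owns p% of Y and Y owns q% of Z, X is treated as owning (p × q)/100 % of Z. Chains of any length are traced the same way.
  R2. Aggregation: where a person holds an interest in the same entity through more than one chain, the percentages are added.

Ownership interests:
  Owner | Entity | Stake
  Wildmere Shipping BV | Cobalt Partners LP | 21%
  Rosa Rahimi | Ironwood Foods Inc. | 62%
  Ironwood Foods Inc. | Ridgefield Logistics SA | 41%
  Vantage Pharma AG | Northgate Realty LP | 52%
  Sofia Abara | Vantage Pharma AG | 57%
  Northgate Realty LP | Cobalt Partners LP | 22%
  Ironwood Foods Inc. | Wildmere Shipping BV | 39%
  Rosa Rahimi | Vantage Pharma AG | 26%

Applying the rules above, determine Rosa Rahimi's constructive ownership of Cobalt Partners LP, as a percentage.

8.0522%

Chain via Ironwood Foods Inc. → Wildmere Shipping BV (R1): 62% × 39% × 21% = 5.0778% of Cobalt Partners LP.
Chain via Vantage Pharma AG → Northgate Realty LP (R1): 26% × 52% × 22% = 2.9744% of Cobalt Partners LP.
Aggregating (R2): 5.0778% + 2.9744% = 8.0522%.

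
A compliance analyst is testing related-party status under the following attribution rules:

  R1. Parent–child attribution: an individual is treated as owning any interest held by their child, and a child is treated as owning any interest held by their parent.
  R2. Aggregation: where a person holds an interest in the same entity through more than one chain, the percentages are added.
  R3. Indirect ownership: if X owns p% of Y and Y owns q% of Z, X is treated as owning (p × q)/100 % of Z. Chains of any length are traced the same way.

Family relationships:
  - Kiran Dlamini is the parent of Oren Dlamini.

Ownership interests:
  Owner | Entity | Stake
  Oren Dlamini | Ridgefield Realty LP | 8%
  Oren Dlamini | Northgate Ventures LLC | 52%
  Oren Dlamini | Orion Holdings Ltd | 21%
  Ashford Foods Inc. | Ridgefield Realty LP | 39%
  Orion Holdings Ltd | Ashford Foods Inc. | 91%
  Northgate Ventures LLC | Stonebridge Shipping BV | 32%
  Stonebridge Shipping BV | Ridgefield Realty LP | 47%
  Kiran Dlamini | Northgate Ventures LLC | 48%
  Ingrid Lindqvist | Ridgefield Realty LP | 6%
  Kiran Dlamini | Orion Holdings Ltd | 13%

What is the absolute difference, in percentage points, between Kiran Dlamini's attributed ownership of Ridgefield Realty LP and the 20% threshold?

15.1066

By parent–child attribution (R1), Kiran Dlamini is treated as also owning Oren Dlamini's interest in Northgate Ventures LLC, giving 48% + 52% = 100%.
By parent–child attribution (R1), Kiran Dlamini is treated as also owning Oren Dlamini's interest in Orion Holdings Ltd, giving 13% + 21% = 34%.
By parent–child attribution (R1), Kiran Dlamini is treated as owning Oren Dlamini's 8% interest in Ridgefield Realty LP.
Chain via Northgate Ventures LLC → Stonebridge Shipping BV (R3): 100% × 32% × 47% = 15.04% of Ridgefield Realty LP.
Chain via Orion Holdings Ltd → Ashford Foods Inc. (R3): 34% × 91% × 39% = 12.0666% of Ridgefield Realty LP.
Direct interest in Ridgefield Realty LP: 8%.
Aggregating (R2): 15.04% + 12.0666% + 8% = 35.1066%.
35.1066% exceeds the 20% threshold by 15.1066 percentage points.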